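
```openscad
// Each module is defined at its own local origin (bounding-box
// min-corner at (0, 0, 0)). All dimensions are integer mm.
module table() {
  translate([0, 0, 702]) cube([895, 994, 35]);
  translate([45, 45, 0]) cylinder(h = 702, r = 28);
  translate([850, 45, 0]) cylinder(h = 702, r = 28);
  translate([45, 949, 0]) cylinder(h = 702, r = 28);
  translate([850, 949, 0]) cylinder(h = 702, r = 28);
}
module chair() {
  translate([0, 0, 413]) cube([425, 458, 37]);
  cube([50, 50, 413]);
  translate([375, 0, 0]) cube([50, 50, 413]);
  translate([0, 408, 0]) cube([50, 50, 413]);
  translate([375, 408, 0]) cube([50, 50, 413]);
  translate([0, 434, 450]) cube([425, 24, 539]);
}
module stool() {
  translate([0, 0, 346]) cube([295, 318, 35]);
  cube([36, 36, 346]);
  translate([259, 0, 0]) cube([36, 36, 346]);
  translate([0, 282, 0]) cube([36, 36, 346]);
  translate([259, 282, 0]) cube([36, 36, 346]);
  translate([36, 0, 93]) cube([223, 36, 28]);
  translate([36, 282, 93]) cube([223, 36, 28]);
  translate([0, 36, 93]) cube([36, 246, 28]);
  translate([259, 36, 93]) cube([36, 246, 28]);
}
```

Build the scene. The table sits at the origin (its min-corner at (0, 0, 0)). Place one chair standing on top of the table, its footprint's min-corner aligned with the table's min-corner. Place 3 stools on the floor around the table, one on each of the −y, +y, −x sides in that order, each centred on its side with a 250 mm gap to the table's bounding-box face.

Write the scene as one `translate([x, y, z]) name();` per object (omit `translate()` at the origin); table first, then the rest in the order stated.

table();
translate([0, 0, 737]) chair();
translate([300, -568, 0]) stool();
translate([300, 1244, 0]) stool();
translate([-545, 338, 0]) stool();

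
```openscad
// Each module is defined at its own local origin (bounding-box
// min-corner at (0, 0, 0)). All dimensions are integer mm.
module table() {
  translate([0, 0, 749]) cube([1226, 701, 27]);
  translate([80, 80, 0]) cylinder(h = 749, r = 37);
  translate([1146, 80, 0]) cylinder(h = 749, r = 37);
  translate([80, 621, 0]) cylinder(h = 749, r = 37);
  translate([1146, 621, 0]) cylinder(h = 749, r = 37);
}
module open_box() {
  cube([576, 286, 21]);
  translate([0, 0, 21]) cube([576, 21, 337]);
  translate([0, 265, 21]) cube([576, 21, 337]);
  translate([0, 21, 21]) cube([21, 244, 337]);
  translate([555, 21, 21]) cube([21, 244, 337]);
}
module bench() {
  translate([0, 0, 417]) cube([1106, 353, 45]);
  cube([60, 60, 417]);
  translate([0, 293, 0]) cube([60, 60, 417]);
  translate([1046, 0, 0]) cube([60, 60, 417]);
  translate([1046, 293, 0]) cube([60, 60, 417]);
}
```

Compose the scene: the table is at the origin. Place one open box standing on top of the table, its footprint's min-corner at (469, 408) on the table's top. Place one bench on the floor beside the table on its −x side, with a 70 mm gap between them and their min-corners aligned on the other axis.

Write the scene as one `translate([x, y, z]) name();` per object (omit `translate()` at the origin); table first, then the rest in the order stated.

table();
translate([469, 408, 776]) open_box();
translate([-1176, 0, 0]) bench();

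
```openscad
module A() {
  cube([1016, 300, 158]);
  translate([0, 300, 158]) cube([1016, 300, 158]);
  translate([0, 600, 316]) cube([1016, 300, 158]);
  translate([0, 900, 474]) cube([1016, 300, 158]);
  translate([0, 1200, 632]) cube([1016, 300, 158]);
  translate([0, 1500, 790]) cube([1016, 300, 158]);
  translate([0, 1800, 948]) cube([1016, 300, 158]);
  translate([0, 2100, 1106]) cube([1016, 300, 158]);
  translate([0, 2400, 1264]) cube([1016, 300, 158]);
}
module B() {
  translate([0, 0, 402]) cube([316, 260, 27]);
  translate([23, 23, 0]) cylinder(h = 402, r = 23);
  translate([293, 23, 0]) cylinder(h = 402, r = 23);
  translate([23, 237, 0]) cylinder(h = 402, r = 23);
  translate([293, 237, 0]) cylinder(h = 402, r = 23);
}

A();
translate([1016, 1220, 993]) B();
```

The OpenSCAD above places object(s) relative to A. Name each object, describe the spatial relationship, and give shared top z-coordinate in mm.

A is a staircase. B is a stool. The stool is beside the staircase with their tops flush at z = 1422. The shared top z-coordinate is 1422 mm.

Both tops at z = 1422 mm.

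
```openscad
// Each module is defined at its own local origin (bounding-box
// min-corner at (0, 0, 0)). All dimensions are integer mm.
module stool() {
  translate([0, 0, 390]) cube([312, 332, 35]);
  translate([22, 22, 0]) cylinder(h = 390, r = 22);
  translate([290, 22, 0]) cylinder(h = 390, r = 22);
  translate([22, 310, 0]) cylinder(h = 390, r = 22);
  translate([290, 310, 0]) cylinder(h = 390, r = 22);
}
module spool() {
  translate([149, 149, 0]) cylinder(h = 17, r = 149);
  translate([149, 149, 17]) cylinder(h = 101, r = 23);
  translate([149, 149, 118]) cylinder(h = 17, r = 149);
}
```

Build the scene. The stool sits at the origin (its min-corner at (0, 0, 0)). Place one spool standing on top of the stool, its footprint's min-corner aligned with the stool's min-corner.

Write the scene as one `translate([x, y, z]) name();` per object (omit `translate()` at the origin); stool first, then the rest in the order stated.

stool();
translate([0, 0, 425]) spool();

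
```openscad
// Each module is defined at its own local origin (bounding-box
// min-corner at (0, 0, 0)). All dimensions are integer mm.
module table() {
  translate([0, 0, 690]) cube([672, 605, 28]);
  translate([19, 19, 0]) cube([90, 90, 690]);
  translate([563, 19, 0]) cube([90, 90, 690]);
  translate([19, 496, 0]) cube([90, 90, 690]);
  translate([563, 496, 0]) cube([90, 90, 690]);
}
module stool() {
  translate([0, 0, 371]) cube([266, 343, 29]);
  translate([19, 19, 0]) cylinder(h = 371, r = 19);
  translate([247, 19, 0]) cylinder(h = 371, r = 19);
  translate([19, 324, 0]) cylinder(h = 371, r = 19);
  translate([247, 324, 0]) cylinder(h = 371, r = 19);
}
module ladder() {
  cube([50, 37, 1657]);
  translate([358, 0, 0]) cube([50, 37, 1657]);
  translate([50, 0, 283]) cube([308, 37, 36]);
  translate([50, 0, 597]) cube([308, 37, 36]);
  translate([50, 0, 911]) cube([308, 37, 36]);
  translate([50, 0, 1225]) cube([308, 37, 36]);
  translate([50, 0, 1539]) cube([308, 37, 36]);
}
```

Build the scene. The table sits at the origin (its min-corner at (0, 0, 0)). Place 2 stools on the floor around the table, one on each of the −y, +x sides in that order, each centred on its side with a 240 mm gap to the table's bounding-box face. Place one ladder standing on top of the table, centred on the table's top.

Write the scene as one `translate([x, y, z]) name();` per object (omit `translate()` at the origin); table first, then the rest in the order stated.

table();
translate([203, -583, 0]) stool();
translate([912, 131, 0]) stool();
translate([132, 284, 718]) ladder();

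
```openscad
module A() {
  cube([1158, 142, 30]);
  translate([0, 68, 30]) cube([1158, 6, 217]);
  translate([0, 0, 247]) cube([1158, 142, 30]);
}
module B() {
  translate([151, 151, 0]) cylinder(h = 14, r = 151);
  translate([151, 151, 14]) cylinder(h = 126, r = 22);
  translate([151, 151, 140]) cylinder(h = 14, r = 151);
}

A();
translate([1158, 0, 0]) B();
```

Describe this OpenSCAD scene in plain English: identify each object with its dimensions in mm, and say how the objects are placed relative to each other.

A is an I-beam lying along x, 1158 mm long. Overall section height 277 mm. Two flanges 142 mm wide (y) and 30 mm thick, one on the floor and one at the top; a web 6 mm thick runs between them, centred on the flange width.

B is a spool: two coaxial disc flanges of radius 151 mm and thickness 14 mm, joined by a core cylinder of radius 22 mm and height 126 mm. The lower flange rests on z = 0 and the three cylinders share a vertical axis.

The spool is against the I-beam's +x side, with their −y faces flush.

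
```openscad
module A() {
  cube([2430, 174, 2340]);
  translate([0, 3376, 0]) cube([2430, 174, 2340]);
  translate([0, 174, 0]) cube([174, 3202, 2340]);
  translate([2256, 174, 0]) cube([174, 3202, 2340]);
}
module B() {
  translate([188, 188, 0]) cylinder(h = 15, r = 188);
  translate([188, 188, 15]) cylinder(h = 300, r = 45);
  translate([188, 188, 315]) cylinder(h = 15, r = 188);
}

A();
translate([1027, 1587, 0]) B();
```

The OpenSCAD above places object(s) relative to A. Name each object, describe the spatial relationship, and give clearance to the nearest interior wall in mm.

A is a house frame. B is a spool. The spool sits inside the house frame, centred. The clearance to the nearest interior wall is 853 mm.

Clearances: x = 853, y = 1413; minimum 853 mm.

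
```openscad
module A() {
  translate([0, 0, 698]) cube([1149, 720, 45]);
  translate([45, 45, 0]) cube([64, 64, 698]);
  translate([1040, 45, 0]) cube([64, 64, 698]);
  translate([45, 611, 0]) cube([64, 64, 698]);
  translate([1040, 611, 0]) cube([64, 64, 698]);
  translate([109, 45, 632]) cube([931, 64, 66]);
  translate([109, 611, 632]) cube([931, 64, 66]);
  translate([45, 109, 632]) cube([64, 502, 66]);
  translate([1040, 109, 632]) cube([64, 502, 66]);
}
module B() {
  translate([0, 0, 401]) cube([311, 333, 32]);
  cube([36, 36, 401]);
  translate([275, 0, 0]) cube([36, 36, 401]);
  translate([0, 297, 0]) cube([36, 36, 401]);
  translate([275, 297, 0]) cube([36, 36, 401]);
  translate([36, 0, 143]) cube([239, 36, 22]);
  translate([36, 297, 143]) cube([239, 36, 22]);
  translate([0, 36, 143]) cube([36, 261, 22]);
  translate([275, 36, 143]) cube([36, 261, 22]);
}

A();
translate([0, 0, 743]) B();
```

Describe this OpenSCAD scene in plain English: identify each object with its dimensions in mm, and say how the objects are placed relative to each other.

A is a rectangular dining table. The top is 1149×720×45 mm with its upper surface at z = 743 mm. It stands on four 64×64 mm square legs, each inset 45 mm from the nearest pair of top edges, running from the floor to the underside of the top. Four apron rails, 64 mm thick and 66 mm tall, run between adjacent legs with their top edges flush with the underside of the top and their outer faces flush with the legs' outer faces.

B is a simple wooden stool: a rectangular seat 311 mm (x) by 333 mm (y), 32 mm thick, top face at z = 433 mm, on four square legs, each 36×36 mm in cross-section. The legs rest on z = 0, each flush with a corner of the seat. Four stretchers, 36 mm wide and 22 mm tall, connect adjacent legs with their undersides at z = 143 mm, each running between the inner faces of the legs it joins and aligned with the legs' outer faces on the other axis.

The stool is on top of the table.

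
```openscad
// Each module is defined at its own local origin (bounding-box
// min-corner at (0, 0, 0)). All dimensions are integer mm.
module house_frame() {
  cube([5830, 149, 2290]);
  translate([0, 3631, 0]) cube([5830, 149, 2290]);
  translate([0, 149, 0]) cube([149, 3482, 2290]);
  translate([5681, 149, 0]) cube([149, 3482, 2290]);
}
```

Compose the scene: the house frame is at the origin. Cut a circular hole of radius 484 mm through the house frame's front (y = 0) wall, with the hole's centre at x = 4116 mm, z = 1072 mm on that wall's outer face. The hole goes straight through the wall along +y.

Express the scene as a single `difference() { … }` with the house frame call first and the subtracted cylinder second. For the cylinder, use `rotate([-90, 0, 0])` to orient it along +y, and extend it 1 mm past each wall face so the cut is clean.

difference() {
  house_frame();
  translate([4116, -1, 1072]) rotate([-90, 0, 0]) cylinder(h = 151, r = 484);
}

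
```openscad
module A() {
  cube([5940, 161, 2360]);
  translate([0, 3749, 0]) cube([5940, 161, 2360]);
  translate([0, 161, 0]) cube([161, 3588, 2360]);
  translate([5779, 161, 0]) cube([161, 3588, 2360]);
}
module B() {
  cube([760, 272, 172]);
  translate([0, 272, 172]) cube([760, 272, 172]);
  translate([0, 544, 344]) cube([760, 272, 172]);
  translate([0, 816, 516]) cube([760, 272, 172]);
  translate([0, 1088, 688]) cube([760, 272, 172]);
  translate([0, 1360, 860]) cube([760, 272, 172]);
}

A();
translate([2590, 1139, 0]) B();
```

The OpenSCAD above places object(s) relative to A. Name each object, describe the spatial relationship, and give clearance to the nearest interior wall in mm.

Clearances: x = 2429, y = 978; minimum 978 mm.

A is a house frame. B is a staircase. The staircase sits inside the house frame, centred. The clearance to the nearest interior wall is 978 mm.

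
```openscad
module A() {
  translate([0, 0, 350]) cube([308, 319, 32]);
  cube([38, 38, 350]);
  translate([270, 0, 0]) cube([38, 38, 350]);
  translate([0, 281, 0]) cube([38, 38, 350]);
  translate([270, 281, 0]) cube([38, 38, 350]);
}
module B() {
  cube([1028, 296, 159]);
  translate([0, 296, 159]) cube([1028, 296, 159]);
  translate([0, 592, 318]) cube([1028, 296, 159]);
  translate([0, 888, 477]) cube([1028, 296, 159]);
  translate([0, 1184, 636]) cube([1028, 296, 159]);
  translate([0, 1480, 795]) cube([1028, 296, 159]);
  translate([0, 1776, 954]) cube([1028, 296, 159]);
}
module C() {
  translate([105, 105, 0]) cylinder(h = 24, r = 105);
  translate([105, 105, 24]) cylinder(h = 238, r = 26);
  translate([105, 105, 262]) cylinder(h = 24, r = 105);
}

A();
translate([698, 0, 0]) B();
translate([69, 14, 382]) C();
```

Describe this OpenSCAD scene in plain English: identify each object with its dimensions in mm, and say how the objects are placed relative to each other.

A is a four-legged stool. The seat is 308×319 mm, 32 mm thick, top at z = 382 mm. It stands on four square legs, each 38×38 mm in cross-section, from z = 0 to the seat underside, each flush with a corner of the seat.

B is a straight staircase of 7 solid steps. Each step is 1028 mm wide (x), 296 mm deep (y, the going) and 159 mm tall (the rise). The first step rests on the floor; each subsequent step sits one going further in +y and one rise higher in +z, directly behind and above the previous step with no overlap.

C is a spool: two coaxial disc flanges of radius 105 mm and thickness 24 mm, joined by a core cylinder of radius 26 mm and height 238 mm. The lower flange rests on z = 0 and the three cylinders share a vertical axis.

The staircase is on the floor beside the stool on its +x side. The spool is on top of the stool.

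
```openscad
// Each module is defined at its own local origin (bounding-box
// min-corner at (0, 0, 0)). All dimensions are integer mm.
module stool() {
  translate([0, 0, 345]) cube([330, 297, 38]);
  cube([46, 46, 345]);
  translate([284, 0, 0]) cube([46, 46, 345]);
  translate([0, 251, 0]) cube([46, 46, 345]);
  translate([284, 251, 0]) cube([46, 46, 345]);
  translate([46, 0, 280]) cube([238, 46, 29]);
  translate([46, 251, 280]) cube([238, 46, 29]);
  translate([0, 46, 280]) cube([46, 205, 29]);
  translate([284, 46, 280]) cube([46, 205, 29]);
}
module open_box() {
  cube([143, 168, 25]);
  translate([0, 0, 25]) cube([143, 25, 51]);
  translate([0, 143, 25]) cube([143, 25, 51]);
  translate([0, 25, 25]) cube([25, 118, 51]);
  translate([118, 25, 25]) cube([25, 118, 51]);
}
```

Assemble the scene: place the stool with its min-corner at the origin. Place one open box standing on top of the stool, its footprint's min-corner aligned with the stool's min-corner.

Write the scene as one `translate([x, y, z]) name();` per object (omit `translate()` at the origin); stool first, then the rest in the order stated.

stool();
translate([0, 0, 383]) open_box();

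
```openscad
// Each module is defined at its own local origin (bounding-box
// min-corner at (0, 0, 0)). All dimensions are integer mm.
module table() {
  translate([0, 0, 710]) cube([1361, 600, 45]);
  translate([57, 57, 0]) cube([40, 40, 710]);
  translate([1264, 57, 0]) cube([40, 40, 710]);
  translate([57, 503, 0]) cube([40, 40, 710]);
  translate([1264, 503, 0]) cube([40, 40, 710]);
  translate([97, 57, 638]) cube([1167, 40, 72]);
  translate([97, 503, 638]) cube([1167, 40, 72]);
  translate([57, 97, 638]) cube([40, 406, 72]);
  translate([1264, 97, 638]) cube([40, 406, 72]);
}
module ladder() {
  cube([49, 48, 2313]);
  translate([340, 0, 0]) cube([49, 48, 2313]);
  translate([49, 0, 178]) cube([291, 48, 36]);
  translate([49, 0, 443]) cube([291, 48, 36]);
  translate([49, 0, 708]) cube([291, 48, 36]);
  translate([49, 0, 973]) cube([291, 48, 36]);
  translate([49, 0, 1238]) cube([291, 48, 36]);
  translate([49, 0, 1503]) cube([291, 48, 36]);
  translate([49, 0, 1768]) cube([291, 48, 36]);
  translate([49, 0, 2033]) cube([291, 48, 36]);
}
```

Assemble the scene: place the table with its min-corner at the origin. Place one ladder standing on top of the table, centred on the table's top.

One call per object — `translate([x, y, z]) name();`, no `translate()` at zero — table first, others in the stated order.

table();
translate([486, 276, 755]) ladder();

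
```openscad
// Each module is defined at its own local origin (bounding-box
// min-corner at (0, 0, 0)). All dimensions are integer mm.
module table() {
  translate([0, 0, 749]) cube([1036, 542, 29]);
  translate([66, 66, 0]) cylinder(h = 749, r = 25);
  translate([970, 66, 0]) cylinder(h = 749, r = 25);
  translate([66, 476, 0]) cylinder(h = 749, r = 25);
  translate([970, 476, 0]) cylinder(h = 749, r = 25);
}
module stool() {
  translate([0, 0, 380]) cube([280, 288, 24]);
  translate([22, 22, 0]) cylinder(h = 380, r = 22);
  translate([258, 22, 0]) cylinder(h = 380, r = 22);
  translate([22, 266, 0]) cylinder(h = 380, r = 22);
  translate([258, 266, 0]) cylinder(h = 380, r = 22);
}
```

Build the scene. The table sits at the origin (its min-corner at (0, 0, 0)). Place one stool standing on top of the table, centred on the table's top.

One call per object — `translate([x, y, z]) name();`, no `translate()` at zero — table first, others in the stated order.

table();
translate([378, 127, 778]) stool();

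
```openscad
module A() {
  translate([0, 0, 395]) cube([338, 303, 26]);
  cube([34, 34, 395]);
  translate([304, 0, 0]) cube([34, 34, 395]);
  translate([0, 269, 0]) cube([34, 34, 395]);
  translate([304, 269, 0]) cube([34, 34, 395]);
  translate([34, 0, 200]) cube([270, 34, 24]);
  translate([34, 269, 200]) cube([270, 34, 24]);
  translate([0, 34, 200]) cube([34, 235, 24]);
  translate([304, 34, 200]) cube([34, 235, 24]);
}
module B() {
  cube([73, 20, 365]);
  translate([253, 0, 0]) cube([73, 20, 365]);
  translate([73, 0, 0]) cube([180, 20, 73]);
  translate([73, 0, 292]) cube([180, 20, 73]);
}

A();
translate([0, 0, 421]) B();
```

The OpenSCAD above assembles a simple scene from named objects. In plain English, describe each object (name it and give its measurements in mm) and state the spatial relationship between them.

A is a four-legged stool. The seat is 338×303 mm, 26 mm thick, top at z = 421 mm. It stands on four square legs, each 34×34 mm in cross-section, from z = 0 to the seat underside, each flush with a corner of the seat. Four stretchers, 34 mm wide and 24 mm tall, connect adjacent legs with their undersides at z = 200 mm, each running between the inner faces of the legs it joins and aligned with the legs' outer faces on the other axis.

B is a picture frame with a 180×219 mm rectangular opening (x by z) and a uniform 73 mm border on every side. Frame depth is 20 mm along y. It is built from two vertical stiles running the full outside height and two horizontal rails spanning the gap between the stiles.

The picture frame is on top of the stool.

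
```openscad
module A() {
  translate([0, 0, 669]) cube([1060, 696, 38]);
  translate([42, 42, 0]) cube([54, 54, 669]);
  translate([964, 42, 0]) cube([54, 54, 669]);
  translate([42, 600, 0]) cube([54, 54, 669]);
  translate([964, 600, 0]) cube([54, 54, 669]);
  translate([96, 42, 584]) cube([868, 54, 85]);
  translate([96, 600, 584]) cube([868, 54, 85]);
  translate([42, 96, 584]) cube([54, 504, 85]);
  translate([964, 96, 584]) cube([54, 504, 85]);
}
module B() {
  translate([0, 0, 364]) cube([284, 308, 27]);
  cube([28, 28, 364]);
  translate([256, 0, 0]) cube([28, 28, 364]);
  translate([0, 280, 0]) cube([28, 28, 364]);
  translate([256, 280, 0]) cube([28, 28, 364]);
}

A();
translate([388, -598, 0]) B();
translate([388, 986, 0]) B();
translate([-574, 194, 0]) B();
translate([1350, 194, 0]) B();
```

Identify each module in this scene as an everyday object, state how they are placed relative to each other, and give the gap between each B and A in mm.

Each stool's nearest face is 290 mm from the table's bounding box.

A is a table. B is a stool. Four stools sit around the table at the −y, +y, −x, +x sides. The gap between each stool and the table is 290 mm.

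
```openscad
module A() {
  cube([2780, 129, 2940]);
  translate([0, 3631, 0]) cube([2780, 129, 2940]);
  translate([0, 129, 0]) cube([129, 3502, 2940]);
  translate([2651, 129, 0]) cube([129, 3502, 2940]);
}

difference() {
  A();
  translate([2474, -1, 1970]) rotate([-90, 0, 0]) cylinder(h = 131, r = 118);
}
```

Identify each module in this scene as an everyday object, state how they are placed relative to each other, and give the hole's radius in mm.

A is a house frame. The house frame has a circular hole through its front wall. The hole's radius is 118 mm.

The subtracted cylinder has r = 118 mm.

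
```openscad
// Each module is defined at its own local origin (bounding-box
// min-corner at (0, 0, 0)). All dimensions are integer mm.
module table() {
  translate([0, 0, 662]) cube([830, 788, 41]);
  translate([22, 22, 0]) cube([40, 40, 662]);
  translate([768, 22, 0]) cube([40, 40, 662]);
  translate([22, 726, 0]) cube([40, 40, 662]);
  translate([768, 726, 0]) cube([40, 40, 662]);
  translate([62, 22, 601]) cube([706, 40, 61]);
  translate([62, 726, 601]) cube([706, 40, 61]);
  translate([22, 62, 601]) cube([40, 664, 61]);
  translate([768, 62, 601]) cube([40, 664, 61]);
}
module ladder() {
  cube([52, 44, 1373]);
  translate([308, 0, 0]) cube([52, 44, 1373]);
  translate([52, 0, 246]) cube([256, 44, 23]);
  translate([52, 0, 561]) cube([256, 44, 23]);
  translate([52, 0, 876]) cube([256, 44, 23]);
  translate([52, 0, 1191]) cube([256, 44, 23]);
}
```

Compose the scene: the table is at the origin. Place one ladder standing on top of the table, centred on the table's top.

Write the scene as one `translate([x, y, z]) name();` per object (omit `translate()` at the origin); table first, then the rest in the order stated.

table();
translate([235, 372, 703]) ladder();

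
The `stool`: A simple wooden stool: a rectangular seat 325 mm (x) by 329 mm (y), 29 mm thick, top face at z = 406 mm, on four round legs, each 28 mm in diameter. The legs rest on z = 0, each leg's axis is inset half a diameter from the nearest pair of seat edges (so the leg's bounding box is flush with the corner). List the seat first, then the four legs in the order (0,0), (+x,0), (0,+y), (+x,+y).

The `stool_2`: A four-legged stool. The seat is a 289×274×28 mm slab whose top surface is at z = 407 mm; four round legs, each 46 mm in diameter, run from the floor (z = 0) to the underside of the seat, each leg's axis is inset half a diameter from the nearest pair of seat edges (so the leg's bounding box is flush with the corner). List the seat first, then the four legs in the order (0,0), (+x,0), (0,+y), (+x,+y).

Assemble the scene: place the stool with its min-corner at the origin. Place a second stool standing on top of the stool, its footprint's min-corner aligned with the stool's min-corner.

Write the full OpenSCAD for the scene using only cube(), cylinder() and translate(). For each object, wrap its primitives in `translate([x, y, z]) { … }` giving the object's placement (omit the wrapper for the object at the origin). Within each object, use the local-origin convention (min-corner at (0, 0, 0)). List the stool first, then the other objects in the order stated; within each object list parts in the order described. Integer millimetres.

translate([0, 0, 377]) cube([325, 329, 29]);
translate([14, 14, 0]) cylinder(h = 377, r = 14);
translate([311, 14, 0]) cylinder(h = 377, r = 14);
translate([14, 315, 0]) cylinder(h = 377, r = 14);
translate([311, 315, 0]) cylinder(h = 377, r = 14);
translate([0, 0, 406]) {
  translate([0, 0, 379]) cube([289, 274, 28]);
  translate([23, 23, 0]) cylinder(h = 379, r = 23);
  translate([266, 23, 0]) cylinder(h = 379, r = 23);
  translate([23, 251, 0]) cylinder(h = 379, r = 23);
  translate([266, 251, 0]) cylinder(h = 379, r = 23);
}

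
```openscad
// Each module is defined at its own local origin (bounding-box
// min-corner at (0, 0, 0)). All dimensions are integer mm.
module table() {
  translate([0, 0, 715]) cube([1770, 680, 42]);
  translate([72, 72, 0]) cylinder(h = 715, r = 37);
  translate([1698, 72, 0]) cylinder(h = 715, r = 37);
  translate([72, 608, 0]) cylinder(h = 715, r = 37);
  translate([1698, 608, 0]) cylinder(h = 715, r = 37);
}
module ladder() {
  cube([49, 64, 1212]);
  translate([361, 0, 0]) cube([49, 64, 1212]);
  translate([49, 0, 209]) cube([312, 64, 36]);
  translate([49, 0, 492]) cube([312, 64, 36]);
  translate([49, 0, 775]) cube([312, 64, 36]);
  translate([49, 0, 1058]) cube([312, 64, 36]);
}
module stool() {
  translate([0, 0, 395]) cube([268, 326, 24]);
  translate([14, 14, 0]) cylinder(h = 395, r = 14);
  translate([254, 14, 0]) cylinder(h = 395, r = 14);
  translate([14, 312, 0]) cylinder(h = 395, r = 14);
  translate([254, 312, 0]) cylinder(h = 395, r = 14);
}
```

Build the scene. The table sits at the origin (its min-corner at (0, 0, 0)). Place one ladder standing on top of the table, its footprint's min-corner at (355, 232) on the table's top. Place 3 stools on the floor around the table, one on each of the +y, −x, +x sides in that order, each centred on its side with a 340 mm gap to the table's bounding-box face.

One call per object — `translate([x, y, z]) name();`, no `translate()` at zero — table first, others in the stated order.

table();
translate([355, 232, 757]) ladder();
translate([751, 1020, 0]) stool();
translate([-608, 177, 0]) stool();
translate([2110, 177, 0]) stool();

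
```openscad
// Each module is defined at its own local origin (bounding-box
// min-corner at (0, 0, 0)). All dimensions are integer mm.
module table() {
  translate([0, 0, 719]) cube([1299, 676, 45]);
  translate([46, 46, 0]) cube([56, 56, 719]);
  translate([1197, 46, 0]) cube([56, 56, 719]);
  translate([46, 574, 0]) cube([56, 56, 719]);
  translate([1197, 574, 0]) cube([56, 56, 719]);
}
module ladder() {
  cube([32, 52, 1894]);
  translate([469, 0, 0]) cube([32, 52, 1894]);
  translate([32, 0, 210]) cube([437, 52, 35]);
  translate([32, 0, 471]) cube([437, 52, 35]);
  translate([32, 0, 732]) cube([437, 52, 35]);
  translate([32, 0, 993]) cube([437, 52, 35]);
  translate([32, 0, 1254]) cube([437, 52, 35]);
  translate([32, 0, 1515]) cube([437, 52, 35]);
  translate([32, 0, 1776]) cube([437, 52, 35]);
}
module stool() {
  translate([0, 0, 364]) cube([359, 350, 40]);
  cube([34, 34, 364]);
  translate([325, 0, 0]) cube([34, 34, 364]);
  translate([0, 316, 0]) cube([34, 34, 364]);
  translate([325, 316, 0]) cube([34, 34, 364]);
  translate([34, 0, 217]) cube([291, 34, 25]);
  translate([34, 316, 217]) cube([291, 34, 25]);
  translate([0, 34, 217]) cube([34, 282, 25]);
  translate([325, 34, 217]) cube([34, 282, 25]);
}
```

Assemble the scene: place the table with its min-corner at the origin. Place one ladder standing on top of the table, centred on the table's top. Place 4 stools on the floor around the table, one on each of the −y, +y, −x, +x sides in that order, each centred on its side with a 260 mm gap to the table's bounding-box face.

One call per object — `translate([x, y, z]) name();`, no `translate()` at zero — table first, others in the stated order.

table();
translate([399, 312, 764]) ladder();
translate([470, -610, 0]) stool();
translate([470, 936, 0]) stool();
translate([-619, 163, 0]) stool();
translate([1559, 163, 0]) stool();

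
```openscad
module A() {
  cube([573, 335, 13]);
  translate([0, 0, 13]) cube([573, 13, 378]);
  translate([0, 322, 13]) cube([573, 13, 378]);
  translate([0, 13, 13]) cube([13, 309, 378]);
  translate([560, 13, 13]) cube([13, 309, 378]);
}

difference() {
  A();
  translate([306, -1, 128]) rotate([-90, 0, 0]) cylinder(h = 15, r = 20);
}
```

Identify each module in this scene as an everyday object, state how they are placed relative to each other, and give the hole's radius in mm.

The subtracted cylinder has r = 20 mm.

A is an open box. The open box has a circular hole through its front wall. The hole's radius is 20 mm.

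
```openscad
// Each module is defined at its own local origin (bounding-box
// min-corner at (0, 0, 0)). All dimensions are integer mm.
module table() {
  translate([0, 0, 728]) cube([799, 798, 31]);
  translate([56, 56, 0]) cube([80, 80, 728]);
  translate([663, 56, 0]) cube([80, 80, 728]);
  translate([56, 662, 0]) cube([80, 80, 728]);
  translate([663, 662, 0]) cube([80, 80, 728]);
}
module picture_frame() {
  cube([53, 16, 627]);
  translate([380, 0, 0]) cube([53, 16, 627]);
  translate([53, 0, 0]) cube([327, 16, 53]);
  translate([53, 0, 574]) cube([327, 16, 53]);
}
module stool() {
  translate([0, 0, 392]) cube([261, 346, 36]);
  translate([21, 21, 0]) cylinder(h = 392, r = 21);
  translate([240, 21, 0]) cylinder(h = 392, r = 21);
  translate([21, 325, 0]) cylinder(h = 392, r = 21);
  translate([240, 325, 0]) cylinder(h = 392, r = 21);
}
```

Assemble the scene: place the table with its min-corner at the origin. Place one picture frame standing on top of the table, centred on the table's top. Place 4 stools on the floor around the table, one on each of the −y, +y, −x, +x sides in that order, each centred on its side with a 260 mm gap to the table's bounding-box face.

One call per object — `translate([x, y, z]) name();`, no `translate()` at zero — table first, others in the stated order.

table();
translate([183, 391, 759]) picture_frame();
translate([269, -606, 0]) stool();
translate([269, 1058, 0]) stool();
translate([-521, 226, 0]) stool();
translate([1059, 226, 0]) stool();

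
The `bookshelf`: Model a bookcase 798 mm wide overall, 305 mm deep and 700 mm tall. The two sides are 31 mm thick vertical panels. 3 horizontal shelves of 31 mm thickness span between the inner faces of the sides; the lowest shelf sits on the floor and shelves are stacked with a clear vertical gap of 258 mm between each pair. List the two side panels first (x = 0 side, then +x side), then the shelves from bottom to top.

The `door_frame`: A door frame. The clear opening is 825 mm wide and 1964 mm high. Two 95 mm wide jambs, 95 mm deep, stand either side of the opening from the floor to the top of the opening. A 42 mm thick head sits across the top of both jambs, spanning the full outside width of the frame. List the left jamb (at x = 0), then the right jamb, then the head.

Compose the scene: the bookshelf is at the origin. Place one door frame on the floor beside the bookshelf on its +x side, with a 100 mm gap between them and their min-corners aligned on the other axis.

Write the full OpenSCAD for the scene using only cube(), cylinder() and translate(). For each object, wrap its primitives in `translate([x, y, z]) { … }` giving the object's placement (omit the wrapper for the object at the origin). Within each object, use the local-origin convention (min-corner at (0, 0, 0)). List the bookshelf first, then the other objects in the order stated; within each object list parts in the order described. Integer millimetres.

cube([31, 305, 700]);
translate([767, 0, 0]) cube([31, 305, 700]);
translate([31, 0, 0]) cube([736, 305, 31]);
translate([31, 0, 289]) cube([736, 305, 31]);
translate([31, 0, 578]) cube([736, 305, 31]);
translate([898, 0, 0]) {
  cube([95, 95, 1964]);
  translate([920, 0, 0]) cube([95, 95, 1964]);
  translate([0, 0, 1964]) cube([1015, 95, 42]);
}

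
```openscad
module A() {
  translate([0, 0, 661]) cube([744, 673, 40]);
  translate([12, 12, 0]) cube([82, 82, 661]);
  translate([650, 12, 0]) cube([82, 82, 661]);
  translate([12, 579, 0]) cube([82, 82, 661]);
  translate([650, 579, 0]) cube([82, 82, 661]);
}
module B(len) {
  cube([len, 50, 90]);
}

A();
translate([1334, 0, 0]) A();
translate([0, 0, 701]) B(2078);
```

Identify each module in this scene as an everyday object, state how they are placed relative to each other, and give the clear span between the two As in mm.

A is a table. B is a beam. A beam spans the tops of two tables. The clear span between the two tables is 590 mm.

Second table starts at x = 1334; first ends at x = 744; clear span = 1334 − 744 = 590 mm.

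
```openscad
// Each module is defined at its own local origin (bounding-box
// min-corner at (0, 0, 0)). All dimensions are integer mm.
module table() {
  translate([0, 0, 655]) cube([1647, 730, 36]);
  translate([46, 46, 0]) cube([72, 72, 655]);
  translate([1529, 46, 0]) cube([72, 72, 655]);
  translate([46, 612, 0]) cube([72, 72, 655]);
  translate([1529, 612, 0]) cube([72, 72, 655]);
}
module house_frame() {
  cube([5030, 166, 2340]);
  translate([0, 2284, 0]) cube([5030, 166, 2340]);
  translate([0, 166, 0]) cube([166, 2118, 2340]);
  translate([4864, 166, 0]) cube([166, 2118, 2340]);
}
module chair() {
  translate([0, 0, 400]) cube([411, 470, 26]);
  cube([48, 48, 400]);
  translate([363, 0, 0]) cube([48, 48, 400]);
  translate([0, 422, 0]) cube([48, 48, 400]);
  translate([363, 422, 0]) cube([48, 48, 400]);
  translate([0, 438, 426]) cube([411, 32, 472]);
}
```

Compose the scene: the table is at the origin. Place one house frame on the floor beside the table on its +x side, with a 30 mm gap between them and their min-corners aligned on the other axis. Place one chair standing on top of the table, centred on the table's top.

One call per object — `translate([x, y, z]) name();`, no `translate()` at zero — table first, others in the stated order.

table();
translate([1677, 0, 0]) house_frame();
translate([618, 130, 691]) chair();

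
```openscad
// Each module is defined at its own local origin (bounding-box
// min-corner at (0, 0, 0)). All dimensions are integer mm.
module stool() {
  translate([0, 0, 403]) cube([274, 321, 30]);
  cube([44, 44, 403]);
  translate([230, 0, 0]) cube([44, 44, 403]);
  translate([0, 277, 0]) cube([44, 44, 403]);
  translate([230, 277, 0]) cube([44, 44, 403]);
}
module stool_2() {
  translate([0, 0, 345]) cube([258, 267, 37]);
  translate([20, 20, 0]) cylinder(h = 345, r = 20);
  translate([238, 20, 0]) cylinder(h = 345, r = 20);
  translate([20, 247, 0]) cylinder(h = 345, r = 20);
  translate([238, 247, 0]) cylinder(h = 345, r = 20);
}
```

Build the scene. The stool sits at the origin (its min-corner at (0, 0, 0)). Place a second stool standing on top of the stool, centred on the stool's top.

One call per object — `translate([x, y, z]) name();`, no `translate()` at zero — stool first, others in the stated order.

stool();
translate([8, 27, 433]) stool_2();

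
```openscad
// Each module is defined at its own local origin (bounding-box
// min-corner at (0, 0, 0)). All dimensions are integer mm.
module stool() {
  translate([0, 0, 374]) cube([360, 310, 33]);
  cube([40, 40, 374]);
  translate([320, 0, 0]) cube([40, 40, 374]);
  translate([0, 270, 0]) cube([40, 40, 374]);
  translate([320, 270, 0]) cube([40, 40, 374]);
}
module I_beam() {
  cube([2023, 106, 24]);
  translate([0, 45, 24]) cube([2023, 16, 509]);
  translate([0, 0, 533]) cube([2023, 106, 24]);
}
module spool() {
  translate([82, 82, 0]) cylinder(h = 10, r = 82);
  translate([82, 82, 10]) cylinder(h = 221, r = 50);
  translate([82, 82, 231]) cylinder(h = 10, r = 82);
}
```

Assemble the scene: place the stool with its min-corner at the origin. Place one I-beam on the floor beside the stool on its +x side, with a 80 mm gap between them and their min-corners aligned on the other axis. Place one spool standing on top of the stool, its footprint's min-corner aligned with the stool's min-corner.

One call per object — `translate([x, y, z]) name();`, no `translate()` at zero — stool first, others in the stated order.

stool();
translate([440, 0, 0]) I_beam();
translate([0, 0, 407]) spool();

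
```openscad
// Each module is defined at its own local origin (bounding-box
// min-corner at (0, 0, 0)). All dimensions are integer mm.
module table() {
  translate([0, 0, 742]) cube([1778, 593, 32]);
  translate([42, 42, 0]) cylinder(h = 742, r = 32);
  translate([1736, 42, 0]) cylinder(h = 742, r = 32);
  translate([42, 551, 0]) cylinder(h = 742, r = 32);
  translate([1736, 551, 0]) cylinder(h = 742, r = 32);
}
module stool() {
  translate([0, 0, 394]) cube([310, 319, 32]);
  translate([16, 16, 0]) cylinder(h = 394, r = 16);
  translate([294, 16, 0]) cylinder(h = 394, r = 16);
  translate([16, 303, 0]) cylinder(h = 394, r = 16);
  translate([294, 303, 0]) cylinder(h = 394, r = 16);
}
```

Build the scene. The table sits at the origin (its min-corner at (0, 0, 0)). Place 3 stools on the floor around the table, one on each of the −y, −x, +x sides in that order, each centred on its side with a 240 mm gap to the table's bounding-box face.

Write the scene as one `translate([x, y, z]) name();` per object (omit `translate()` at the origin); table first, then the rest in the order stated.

table();
translate([734, -559, 0]) stool();
translate([-550, 137, 0]) stool();
translate([2018, 137, 0]) stool();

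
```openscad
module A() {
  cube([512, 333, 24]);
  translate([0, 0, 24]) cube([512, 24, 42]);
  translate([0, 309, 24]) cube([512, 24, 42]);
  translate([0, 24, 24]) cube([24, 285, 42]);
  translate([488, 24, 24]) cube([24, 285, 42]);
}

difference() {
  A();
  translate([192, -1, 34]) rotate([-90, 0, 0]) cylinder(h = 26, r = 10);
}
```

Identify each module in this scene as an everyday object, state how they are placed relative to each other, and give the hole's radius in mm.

The subtracted cylinder has r = 10 mm.

A is an open box. The open box has a circular hole through its front wall. The hole's radius is 10 mm.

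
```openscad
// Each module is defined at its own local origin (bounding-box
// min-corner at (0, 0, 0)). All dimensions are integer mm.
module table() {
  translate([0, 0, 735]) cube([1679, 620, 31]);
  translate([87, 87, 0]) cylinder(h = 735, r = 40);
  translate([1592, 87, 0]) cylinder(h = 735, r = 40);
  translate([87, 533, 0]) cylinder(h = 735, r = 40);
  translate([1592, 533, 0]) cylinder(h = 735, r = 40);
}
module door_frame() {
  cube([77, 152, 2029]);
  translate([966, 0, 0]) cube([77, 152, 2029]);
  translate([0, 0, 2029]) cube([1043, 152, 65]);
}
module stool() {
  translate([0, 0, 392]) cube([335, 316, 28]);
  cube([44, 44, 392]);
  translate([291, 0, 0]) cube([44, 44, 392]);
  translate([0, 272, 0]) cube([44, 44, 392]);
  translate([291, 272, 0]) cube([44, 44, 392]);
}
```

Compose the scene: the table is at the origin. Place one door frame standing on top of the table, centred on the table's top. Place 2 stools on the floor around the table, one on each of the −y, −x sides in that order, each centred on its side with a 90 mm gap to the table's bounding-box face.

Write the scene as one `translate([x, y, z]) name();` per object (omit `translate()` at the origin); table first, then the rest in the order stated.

table();
translate([318, 234, 766]) door_frame();
translate([672, -406, 0]) stool();
translate([-425, 152, 0]) stool();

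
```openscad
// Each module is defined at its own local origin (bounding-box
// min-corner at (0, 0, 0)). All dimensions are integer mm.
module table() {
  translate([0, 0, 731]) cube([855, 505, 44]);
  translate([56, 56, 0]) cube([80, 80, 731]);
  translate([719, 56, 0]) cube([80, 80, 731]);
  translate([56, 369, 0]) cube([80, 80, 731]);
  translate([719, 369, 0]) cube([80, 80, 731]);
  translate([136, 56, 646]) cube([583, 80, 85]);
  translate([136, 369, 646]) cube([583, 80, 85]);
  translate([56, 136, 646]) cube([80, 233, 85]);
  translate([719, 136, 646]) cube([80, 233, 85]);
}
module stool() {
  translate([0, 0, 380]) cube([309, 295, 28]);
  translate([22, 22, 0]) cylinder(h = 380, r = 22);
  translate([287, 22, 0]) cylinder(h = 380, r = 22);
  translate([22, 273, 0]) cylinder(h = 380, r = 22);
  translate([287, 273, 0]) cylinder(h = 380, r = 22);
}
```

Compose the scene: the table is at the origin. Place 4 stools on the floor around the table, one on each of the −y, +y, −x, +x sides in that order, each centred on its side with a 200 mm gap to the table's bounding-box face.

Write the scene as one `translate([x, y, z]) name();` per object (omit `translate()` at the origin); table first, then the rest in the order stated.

table();
translate([273, -495, 0]) stool();
translate([273, 705, 0]) stool();
translate([-509, 105, 0]) stool();
translate([1055, 105, 0]) stool();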